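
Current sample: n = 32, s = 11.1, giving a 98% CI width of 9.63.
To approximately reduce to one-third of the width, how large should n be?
n ≈ 288

CI width ∝ 1/√n
To reduce width by factor 3, need √n to grow by 3 → need 3² = 9 times as many samples.

Current: n = 32, width = 9.63
New: n = 288, width ≈ 3.06

Width reduced by factor of 9.63/3.06 = 3.15.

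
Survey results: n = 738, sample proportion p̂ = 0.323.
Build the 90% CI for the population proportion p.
(0.295, 0.351)

Proportion CI:
SE = √(p̂(1-p̂)/n) = √(0.323 · 0.677 / 738) = 0.01721

z* = 1.645
Margin = z* · SE = 1.645 · 0.01721 = 0.0283

CI: 0.323 ± 0.0283 = (0.295, 0.351)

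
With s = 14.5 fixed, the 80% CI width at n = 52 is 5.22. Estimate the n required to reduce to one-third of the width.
n ≈ 468

CI width ∝ 1/√n
To reduce width by factor 3, need √n to grow by 3 → need 3² = 9 times as many samples.

Current: n = 52, width = 5.22
New: n = 468, width ≈ 1.72

Width reduced by factor of 5.22/1.72 = 3.03.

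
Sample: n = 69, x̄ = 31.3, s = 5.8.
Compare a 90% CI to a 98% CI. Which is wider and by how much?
98% CI is wider by 1.00

df = 68
90% CI: t* = 1.668, (30.14, 32.46), width = 2 · t* · s/√n = 2.33
98% CI: t* = 2.382, (29.64, 32.96), width = 2 · t* · s/√n = 3.33

The 98% CI is wider by 3.33 - 2.33 = 1.00.
Higher confidence requires a wider interval.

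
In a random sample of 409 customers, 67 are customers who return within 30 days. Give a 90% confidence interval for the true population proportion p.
(0.134, 0.194)

Proportion CI:
p̂ = 67/409 = 0.16381
SE = √(p̂(1-p̂)/n) = √(0.16381 · 0.83619 / 409) = 0.01830

z* = 1.645
Margin = z* · SE = 1.645 · 0.01830 = 0.0301

CI: 0.16381 ± 0.0301 = (0.134, 0.194)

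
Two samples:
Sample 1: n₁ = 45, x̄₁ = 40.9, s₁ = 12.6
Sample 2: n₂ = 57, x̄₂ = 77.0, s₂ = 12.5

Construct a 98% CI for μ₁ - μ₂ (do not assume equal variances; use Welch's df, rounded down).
(-42.03, -30.17)

Difference: x̄₁ - x̄₂ = -36.10
SE = √(s₁²/n₁ + s₂²/n₂) = √(12.6²/45 + 12.5²/57) = 2.5038
df = 94.24 → 94 (Welch–Satterthwaite, rounded down)
t* = 2.367

CI: -36.10 ± 2.367 · 2.5038 = -36.10 ± 5.93 = (-42.03, -30.17)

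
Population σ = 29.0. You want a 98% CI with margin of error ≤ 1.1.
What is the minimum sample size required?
n ≥ 3761

For margin E ≤ 1.1:
n ≥ (z* · σ / E)²
n ≥ (2.326 · 29.0 / 1.1)²
n ≥ 3760.37

Minimum n = 3761 (rounding up)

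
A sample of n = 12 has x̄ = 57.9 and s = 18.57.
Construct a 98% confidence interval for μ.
(43.33, 72.47)

t-interval (σ unknown):
df = n - 1 = 11
t* = 2.718 for 98% confidence

Margin of error = t* · s/√n = 2.718 · 18.57/√12 = 14.57

CI: (43.33, 72.47)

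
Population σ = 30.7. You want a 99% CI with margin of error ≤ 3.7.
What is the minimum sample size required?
n ≥ 457

For margin E ≤ 3.7:
n ≥ (z* · σ / E)²
n ≥ (2.576 · 30.7 / 3.7)²
n ≥ 456.84

Minimum n = 457 (rounding up)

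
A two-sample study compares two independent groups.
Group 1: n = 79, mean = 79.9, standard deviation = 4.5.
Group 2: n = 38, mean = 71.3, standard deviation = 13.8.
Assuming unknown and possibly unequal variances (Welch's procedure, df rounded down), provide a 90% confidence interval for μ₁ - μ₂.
(4.73, 12.47)

Difference: x̄₁ - x̄₂ = 8.60
SE = √(s₁²/n₁ + s₂²/n₂) = √(4.5²/79 + 13.8²/38) = 2.2952
df = 40.83 → 40 (Welch–Satterthwaite, rounded down)
t* = 1.684

CI: 8.60 ± 1.684 · 2.2952 = 8.60 ± 3.87 = (4.73, 12.47)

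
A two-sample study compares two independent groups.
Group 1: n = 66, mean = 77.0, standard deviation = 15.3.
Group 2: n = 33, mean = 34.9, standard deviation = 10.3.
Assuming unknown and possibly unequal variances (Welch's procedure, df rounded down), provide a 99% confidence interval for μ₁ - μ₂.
(35.25, 48.95)

Difference: x̄₁ - x̄₂ = 42.10
SE = √(s₁²/n₁ + s₂²/n₂) = √(15.3²/66 + 10.3²/33) = 2.6003
df = 88.52 → 88 (Welch–Satterthwaite, rounded down)
t* = 2.633

CI: 42.10 ± 2.633 · 2.6003 = 42.10 ± 6.85 = (35.25, 48.95)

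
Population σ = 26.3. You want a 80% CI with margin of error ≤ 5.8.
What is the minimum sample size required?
n ≥ 34

For margin E ≤ 5.8:
n ≥ (z* · σ / E)²
n ≥ (1.282 · 26.3 / 5.8)²
n ≥ 33.79

Minimum n = 34 (rounding up)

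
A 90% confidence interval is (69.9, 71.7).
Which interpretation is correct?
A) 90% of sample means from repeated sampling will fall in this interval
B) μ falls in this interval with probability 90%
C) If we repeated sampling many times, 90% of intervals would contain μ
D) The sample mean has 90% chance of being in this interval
C

A) Wrong — coverage applies to intervals containing μ, not to future x̄ values.
B) Wrong — μ is fixed; the randomness lives in the interval, not in μ.
C) Correct — this is the frequentist long-run coverage interpretation.
D) Wrong — x̄ is observed and sits in the interval by construction.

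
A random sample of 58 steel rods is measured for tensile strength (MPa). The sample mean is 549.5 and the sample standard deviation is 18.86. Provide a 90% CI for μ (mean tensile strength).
(545.36, 553.64)

t-interval (σ unknown):
df = n - 1 = 57
t* = 1.672 for 90% confidence

Margin of error = t* · s/√n = 1.672 · 18.86/√58 = 4.14

CI: (545.36, 553.64)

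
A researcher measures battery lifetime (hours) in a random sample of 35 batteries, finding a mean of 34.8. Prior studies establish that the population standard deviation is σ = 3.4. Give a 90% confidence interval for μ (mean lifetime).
(33.85, 35.75)

z-interval (σ known):
z* = 1.645 for 90% confidence

Margin of error = z* · σ/√n = 1.645 · 3.4/√35 = 0.95

CI: (34.8 - 0.95, 34.8 + 0.95) = (33.85, 35.75)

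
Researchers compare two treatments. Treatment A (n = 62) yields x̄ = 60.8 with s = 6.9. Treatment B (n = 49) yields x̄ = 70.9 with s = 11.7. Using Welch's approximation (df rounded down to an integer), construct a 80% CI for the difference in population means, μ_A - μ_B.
(-12.54, -7.66)

Difference: x̄₁ - x̄₂ = -10.10
SE = √(s₁²/n₁ + s₂²/n₂) = √(6.9²/62 + 11.7²/49) = 1.8872
df = 73.64 → 73 (Welch–Satterthwaite, rounded down)
t* = 1.293

CI: -10.10 ± 1.293 · 1.8872 = -10.10 ± 2.44 = (-12.54, -7.66)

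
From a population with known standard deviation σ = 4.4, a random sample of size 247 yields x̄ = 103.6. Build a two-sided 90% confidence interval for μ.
(103.14, 104.06)

z-interval (σ known):
z* = 1.645 for 90% confidence

Margin of error = z* · σ/√n = 1.645 · 4.4/√247 = 0.46

CI: (103.6 - 0.46, 103.6 + 0.46) = (103.14, 104.06)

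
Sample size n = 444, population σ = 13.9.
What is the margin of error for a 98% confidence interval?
Margin of error = 1.53

Margin of error = z* · σ/√n
= 2.326 · 13.9/√444
= 2.326 · 13.9/21.0713
= 1.53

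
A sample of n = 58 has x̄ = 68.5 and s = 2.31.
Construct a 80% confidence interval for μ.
(68.11, 68.89)

t-interval (σ unknown):
df = n - 1 = 57
t* = 1.297 for 80% confidence

Margin of error = t* · s/√n = 1.297 · 2.31/√58 = 0.39

CI: (68.11, 68.89)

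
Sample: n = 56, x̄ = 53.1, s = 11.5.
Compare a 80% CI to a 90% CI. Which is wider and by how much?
90% CI is wider by 1.15

df = 55
80% CI: t* = 1.297, (51.11, 55.09), width = 2 · t* · s/√n = 3.99
90% CI: t* = 1.673, (50.53, 55.67), width = 2 · t* · s/√n = 5.14

The 90% CI is wider by 5.14 - 3.99 = 1.15.
Higher confidence requires a wider interval.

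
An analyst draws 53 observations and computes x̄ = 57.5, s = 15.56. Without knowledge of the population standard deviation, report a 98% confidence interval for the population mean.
(52.37, 62.63)

t-interval (σ unknown):
df = n - 1 = 52
t* = 2.400 for 98% confidence

Margin of error = t* · s/√n = 2.400 · 15.56/√53 = 5.13

CI: (52.37, 62.63)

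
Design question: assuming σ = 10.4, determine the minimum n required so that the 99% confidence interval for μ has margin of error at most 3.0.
n ≥ 80

For margin E ≤ 3.0:
n ≥ (z* · σ / E)²
n ≥ (2.576 · 10.4 / 3.0)²
n ≥ 79.75

Minimum n = 80 (rounding up)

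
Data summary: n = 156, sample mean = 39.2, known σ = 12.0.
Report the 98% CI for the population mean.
(36.97, 41.43)

z-interval (σ known):
z* = 2.326 for 98% confidence

Margin of error = z* · σ/√n = 2.326 · 12.0/√156 = 2.23

CI: (39.2 - 2.23, 39.2 + 2.23) = (36.97, 41.43)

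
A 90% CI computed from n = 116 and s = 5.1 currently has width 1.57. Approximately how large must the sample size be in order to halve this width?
n ≈ 464

CI width ∝ 1/√n
To reduce width by factor 2, need √n to grow by 2 → need 2² = 4 times as many samples.

Current: n = 116, width = 1.57
New: n = 464, width ≈ 0.78

Width reduced by factor of 1.57/0.78 = 2.01.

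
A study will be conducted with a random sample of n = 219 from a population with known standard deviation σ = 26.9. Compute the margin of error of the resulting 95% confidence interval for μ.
Margin of error = 3.56

Margin of error = z* · σ/√n
= 1.960 · 26.9/√219
= 1.960 · 26.9/14.7986
= 3.56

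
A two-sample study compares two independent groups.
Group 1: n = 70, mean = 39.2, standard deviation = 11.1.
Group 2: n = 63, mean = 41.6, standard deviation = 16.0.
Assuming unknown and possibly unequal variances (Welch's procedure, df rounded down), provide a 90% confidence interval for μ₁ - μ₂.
(-6.40, 1.60)

Difference: x̄₁ - x̄₂ = -2.40
SE = √(s₁²/n₁ + s₂²/n₂) = √(11.1²/70 + 16.0²/63) = 2.4132
df = 108.97 → 108 (Welch–Satterthwaite, rounded down)
t* = 1.659

CI: -2.40 ± 1.659 · 2.4132 = -2.40 ± 4.00 = (-6.40, 1.60)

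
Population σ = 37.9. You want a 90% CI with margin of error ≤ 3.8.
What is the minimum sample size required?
n ≥ 270

For margin E ≤ 3.8:
n ≥ (z* · σ / E)²
n ≥ (1.645 · 37.9 / 3.8)²
n ≥ 269.18

Minimum n = 270 (rounding up)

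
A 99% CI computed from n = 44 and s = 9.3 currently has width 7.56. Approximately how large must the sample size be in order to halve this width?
n ≈ 176

CI width ∝ 1/√n
To reduce width by factor 2, need √n to grow by 2 → need 2² = 4 times as many samples.

Current: n = 44, width = 7.56
New: n = 176, width ≈ 3.65

Width reduced by factor of 7.56/3.65 = 2.07.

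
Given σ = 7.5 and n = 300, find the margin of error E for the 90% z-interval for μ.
Margin of error = 0.71

Margin of error = z* · σ/√n
= 1.645 · 7.5/√300
= 1.645 · 7.5/17.3205
= 0.71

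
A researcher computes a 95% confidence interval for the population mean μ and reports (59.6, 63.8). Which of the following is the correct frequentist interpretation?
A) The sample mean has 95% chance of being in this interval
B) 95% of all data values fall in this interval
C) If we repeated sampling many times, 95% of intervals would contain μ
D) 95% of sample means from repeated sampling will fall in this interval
C

A) Wrong — x̄ is observed and sits in the interval by construction.
B) Wrong — a CI is about the parameter μ, not individual data values.
C) Correct — this is the frequentist long-run coverage interpretation.
D) Wrong — coverage applies to intervals containing μ, not to future x̄ values.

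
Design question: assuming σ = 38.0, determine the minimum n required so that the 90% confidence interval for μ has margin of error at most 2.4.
n ≥ 679

For margin E ≤ 2.4:
n ≥ (z* · σ / E)²
n ≥ (1.645 · 38.0 / 2.4)²
n ≥ 678.39

Minimum n = 679 (rounding up)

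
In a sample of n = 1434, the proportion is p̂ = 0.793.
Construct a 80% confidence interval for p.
(0.779, 0.807)

Proportion CI:
SE = √(p̂(1-p̂)/n) = √(0.793 · 0.207 / 1434) = 0.01070

z* = 1.282
Margin = z* · SE = 1.282 · 0.01070 = 0.0137

CI: 0.793 ± 0.0137 = (0.779, 0.807)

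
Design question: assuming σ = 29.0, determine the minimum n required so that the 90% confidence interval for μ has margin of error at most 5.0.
n ≥ 92

For margin E ≤ 5.0:
n ≥ (z* · σ / E)²
n ≥ (1.645 · 29.0 / 5.0)²
n ≥ 91.03

Minimum n = 92 (rounding up)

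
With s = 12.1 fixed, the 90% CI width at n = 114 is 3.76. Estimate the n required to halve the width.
n ≈ 456

CI width ∝ 1/√n
To reduce width by factor 2, need √n to grow by 2 → need 2² = 4 times as many samples.

Current: n = 114, width = 3.76
New: n = 456, width ≈ 1.87

Width reduced by factor of 3.76/1.87 = 2.01.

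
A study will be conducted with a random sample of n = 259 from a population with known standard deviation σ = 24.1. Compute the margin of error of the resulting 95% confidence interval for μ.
Margin of error = 2.94

Margin of error = z* · σ/√n
= 1.960 · 24.1/√259
= 1.960 · 24.1/16.0935
= 2.94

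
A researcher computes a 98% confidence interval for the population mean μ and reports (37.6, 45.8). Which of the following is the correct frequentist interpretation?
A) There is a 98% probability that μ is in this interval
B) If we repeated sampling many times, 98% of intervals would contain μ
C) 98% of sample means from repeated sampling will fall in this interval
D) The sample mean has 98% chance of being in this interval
B

A) Wrong — μ is fixed; the randomness lives in the interval, not in μ.
B) Correct — this is the frequentist long-run coverage interpretation.
C) Wrong — coverage applies to intervals containing μ, not to future x̄ values.
D) Wrong — x̄ is observed and sits in the interval by construction.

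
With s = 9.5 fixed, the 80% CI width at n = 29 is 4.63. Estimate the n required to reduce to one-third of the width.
n ≈ 261

CI width ∝ 1/√n
To reduce width by factor 3, need √n to grow by 3 → need 3² = 9 times as many samples.

Current: n = 29, width = 4.63
New: n = 261, width ≈ 1.51

Width reduced by factor of 4.63/1.51 = 3.07.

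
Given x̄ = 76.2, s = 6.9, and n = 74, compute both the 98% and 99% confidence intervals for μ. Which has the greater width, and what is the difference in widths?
99% CI is wider by 0.42

df = 73
98% CI: t* = 2.379, (74.29, 78.11), width = 2 · t* · s/√n = 3.82
99% CI: t* = 2.645, (74.08, 78.32), width = 2 · t* · s/√n = 4.24

The 99% CI is wider by 4.24 - 3.82 = 0.42.
Higher confidence requires a wider interval.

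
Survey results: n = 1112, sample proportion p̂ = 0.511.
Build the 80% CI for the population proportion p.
(0.492, 0.530)

Proportion CI:
SE = √(p̂(1-p̂)/n) = √(0.511 · 0.489 / 1112) = 0.01499

z* = 1.282
Margin = z* · SE = 1.282 · 0.01499 = 0.0192

CI: 0.511 ± 0.0192 = (0.492, 0.530)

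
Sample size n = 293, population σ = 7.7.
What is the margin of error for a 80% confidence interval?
Margin of error = 0.58

Margin of error = z* · σ/√n
= 1.282 · 7.7/√293
= 1.282 · 7.7/17.1172
= 0.58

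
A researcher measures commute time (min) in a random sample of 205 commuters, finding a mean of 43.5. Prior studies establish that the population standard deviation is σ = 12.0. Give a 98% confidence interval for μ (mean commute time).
(41.55, 45.45)

z-interval (σ known):
z* = 2.326 for 98% confidence

Margin of error = z* · σ/√n = 2.326 · 12.0/√205 = 1.95

CI: (43.5 - 1.95, 43.5 + 1.95) = (41.55, 45.45)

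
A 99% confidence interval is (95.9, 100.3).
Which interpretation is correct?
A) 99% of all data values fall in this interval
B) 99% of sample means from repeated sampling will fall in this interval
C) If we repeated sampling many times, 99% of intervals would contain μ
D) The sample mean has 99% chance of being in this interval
C

A) Wrong — a CI is about the parameter μ, not individual data values.
B) Wrong — coverage applies to intervals containing μ, not to future x̄ values.
C) Correct — this is the frequentist long-run coverage interpretation.
D) Wrong — x̄ is observed and sits in the interval by construction.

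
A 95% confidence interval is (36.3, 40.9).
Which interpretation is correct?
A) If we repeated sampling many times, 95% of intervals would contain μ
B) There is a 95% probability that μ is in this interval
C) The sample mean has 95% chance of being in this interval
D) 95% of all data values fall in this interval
A

A) Correct — this is the frequentist long-run coverage interpretation.
B) Wrong — μ is fixed; the randomness lives in the interval, not in μ.
C) Wrong — x̄ is observed and sits in the interval by construction.
D) Wrong — a CI is about the parameter μ, not individual data values.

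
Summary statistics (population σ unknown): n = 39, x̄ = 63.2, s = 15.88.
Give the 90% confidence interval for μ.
(58.91, 67.49)

t-interval (σ unknown):
df = n - 1 = 38
t* = 1.686 for 90% confidence

Margin of error = t* · s/√n = 1.686 · 15.88/√39 = 4.29

CI: (58.91, 67.49)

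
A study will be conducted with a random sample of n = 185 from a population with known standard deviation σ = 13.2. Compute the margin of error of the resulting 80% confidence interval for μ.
Margin of error = 1.24

Margin of error = z* · σ/√n
= 1.282 · 13.2/√185
= 1.282 · 13.2/13.6015
= 1.24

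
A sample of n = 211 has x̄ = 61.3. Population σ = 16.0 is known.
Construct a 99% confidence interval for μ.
(58.46, 64.14)

z-interval (σ known):
z* = 2.576 for 99% confidence

Margin of error = z* · σ/√n = 2.576 · 16.0/√211 = 2.84

CI: (61.3 - 2.84, 61.3 + 2.84) = (58.46, 64.14)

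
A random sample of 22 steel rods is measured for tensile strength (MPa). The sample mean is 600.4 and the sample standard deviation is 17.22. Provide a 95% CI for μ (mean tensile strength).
(592.76, 608.04)

t-interval (σ unknown):
df = n - 1 = 21
t* = 2.080 for 95% confidence

Margin of error = t* · s/√n = 2.080 · 17.22/√22 = 7.64

CI: (592.76, 608.04)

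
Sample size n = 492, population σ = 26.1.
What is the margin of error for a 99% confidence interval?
Margin of error = 3.03

Margin of error = z* · σ/√n
= 2.576 · 26.1/√492
= 2.576 · 26.1/22.1811
= 3.03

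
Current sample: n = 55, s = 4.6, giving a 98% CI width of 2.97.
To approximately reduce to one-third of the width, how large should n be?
n ≈ 495

CI width ∝ 1/√n
To reduce width by factor 3, need √n to grow by 3 → need 3² = 9 times as many samples.

Current: n = 55, width = 2.97
New: n = 495, width ≈ 0.97

Width reduced by factor of 2.97/0.97 = 3.06.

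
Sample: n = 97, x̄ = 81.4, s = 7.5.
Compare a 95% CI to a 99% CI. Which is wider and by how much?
99% CI is wider by 0.98

df = 96
95% CI: t* = 1.985, (79.89, 82.91), width = 2 · t* · s/√n = 3.02
99% CI: t* = 2.628, (79.40, 83.40), width = 2 · t* · s/√n = 4.00

The 99% CI is wider by 4.00 - 3.02 = 0.98.
Higher confidence requires a wider interval.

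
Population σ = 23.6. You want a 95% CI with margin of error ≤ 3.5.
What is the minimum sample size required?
n ≥ 175

For margin E ≤ 3.5:
n ≥ (z* · σ / E)²
n ≥ (1.960 · 23.6 / 3.5)²
n ≥ 174.66

Minimum n = 175 (rounding up)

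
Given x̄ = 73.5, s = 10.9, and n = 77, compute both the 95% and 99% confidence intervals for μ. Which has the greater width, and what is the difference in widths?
99% CI is wider by 1.61

df = 76
95% CI: t* = 1.992, (71.03, 75.97), width = 2 · t* · s/√n = 4.95
99% CI: t* = 2.642, (70.22, 76.78), width = 2 · t* · s/√n = 6.56

The 99% CI is wider by 6.56 - 4.95 = 1.61.
Higher confidence requires a wider interval.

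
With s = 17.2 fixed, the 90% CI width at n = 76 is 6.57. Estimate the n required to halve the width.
n ≈ 304

CI width ∝ 1/√n
To reduce width by factor 2, need √n to grow by 2 → need 2² = 4 times as many samples.

Current: n = 76, width = 6.57
New: n = 304, width ≈ 3.26

Width reduced by factor of 6.57/3.26 = 2.02.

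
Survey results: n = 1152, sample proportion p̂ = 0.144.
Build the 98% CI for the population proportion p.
(0.120, 0.168)

Proportion CI:
SE = √(p̂(1-p̂)/n) = √(0.144 · 0.856 / 1152) = 0.01034

z* = 2.326
Margin = z* · SE = 2.326 · 0.01034 = 0.0241

CI: 0.144 ± 0.0241 = (0.120, 0.168)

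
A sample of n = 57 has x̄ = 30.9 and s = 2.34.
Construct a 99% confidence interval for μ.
(30.07, 31.73)

t-interval (σ unknown):
df = n - 1 = 56
t* = 2.667 for 99% confidence

Margin of error = t* · s/√n = 2.667 · 2.34/√57 = 0.83

CI: (30.07, 31.73)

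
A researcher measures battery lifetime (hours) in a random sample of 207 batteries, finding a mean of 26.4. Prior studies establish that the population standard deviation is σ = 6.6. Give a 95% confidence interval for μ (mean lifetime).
(25.50, 27.30)

z-interval (σ known):
z* = 1.960 for 95% confidence

Margin of error = z* · σ/√n = 1.960 · 6.6/√207 = 0.90

CI: (26.4 - 0.90, 26.4 + 0.90) = (25.50, 27.30)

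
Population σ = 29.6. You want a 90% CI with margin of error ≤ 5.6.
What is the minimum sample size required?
n ≥ 76

For margin E ≤ 5.6:
n ≥ (z* · σ / E)²
n ≥ (1.645 · 29.6 / 5.6)²
n ≥ 75.60

Minimum n = 76 (rounding up)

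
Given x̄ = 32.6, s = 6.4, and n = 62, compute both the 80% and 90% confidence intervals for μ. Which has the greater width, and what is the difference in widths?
90% CI is wider by 0.60

df = 61
80% CI: t* = 1.296, (31.55, 33.65), width = 2 · t* · s/√n = 2.11
90% CI: t* = 1.670, (31.24, 33.96), width = 2 · t* · s/√n = 2.71

The 90% CI is wider by 2.71 - 2.11 = 0.60.
Higher confidence requires a wider interval.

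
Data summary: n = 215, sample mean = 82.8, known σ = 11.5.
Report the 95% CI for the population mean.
(81.26, 84.34)

z-interval (σ known):
z* = 1.960 for 95% confidence

Margin of error = z* · σ/√n = 1.960 · 11.5/√215 = 1.54

CI: (82.8 - 1.54, 82.8 + 1.54) = (81.26, 84.34)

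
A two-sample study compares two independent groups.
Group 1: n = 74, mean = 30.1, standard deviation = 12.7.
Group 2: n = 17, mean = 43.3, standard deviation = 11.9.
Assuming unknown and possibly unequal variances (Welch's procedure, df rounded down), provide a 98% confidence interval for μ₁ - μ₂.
(-21.26, -5.14)

Difference: x̄₁ - x̄₂ = -13.20
SE = √(s₁²/n₁ + s₂²/n₂) = √(12.7²/74 + 11.9²/17) = 3.2419
df = 25.09 → 25 (Welch–Satterthwaite, rounded down)
t* = 2.485

CI: -13.20 ± 2.485 · 3.2419 = -13.20 ± 8.06 = (-21.26, -5.14)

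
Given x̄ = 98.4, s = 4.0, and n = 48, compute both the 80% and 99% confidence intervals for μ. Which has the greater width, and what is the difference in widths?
99% CI is wider by 1.60

df = 47
80% CI: t* = 1.300, (97.65, 99.15), width = 2 · t* · s/√n = 1.50
99% CI: t* = 2.685, (96.85, 99.95), width = 2 · t* · s/√n = 3.10

The 99% CI is wider by 3.10 - 1.50 = 1.60.
Higher confidence requires a wider interval.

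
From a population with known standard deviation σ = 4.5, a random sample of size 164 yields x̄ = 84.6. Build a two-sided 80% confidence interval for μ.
(84.15, 85.05)

z-interval (σ known):
z* = 1.282 for 80% confidence

Margin of error = z* · σ/√n = 1.282 · 4.5/√164 = 0.45

CI: (84.6 - 0.45, 84.6 + 0.45) = (84.15, 85.05)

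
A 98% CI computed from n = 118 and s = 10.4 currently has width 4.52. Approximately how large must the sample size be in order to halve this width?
n ≈ 472

CI width ∝ 1/√n
To reduce width by factor 2, need √n to grow by 2 → need 2² = 4 times as many samples.

Current: n = 118, width = 4.52
New: n = 472, width ≈ 2.23

Width reduced by factor of 4.52/2.23 = 2.03.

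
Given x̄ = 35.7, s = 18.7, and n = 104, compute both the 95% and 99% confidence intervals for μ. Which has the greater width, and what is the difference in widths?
99% CI is wider by 2.35

df = 103
95% CI: t* = 1.983, (32.06, 39.34), width = 2 · t* · s/√n = 7.27
99% CI: t* = 2.624, (30.89, 40.51), width = 2 · t* · s/√n = 9.62

The 99% CI is wider by 9.62 - 7.27 = 2.35.
Higher confidence requires a wider interval.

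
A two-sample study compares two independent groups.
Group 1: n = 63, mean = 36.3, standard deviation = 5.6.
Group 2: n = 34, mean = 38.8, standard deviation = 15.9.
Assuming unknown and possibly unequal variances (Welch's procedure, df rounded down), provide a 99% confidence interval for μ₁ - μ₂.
(-10.15, 5.15)

Difference: x̄₁ - x̄₂ = -2.50
SE = √(s₁²/n₁ + s₂²/n₂) = √(5.6²/63 + 15.9²/34) = 2.8166
df = 37.48 → 37 (Welch–Satterthwaite, rounded down)
t* = 2.715

CI: -2.50 ± 2.715 · 2.8166 = -2.50 ± 7.65 = (-10.15, 5.15)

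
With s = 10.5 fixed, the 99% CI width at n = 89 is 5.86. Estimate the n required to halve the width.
n ≈ 356

CI width ∝ 1/√n
To reduce width by factor 2, need √n to grow by 2 → need 2² = 4 times as many samples.

Current: n = 89, width = 5.86
New: n = 356, width ≈ 2.88

Width reduced by factor of 5.86/2.88 = 2.03.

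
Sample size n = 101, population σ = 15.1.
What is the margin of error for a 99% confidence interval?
Margin of error = 3.87

Margin of error = z* · σ/√n
= 2.576 · 15.1/√101
= 2.576 · 15.1/10.0499
= 3.87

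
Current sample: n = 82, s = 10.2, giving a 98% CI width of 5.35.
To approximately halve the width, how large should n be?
n ≈ 328

CI width ∝ 1/√n
To reduce width by factor 2, need √n to grow by 2 → need 2² = 4 times as many samples.

Current: n = 82, width = 5.35
New: n = 328, width ≈ 2.63

Width reduced by factor of 5.35/2.63 = 2.03.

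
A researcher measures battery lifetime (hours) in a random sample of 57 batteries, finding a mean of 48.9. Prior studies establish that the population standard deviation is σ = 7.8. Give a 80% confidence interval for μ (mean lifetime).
(47.58, 50.22)

z-interval (σ known):
z* = 1.282 for 80% confidence

Margin of error = z* · σ/√n = 1.282 · 7.8/√57 = 1.32

CI: (48.9 - 1.32, 48.9 + 1.32) = (47.58, 50.22)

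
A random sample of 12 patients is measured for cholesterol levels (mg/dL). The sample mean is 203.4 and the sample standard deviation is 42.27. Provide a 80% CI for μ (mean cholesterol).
(186.77, 220.03)

t-interval (σ unknown):
df = n - 1 = 11
t* = 1.363 for 80% confidence

Margin of error = t* · s/√n = 1.363 · 42.27/√12 = 16.63

CI: (186.77, 220.03)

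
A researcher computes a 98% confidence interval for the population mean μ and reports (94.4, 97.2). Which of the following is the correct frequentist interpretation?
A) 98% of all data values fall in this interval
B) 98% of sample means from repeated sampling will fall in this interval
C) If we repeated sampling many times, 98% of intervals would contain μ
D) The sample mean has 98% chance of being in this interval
C

A) Wrong — a CI is about the parameter μ, not individual data values.
B) Wrong — coverage applies to intervals containing μ, not to future x̄ values.
C) Correct — this is the frequentist long-run coverage interpretation.
D) Wrong — x̄ is observed and sits in the interval by construction.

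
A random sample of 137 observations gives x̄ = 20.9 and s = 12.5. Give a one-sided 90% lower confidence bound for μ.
μ ≥ 19.52

Lower bound (one-sided):
t* = 1.288 (one-sided for 90%)
Lower bound = x̄ - t* · s/√n = 20.9 - 1.288 · 12.5/√137 = 19.52

We are 90% confident that μ ≥ 19.52.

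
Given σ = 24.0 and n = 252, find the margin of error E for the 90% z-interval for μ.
Margin of error = 2.49

Margin of error = z* · σ/√n
= 1.645 · 24.0/√252
= 1.645 · 24.0/15.8745
= 2.49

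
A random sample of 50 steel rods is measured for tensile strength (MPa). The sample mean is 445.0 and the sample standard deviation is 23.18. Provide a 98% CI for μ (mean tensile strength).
(437.12, 452.88)

t-interval (σ unknown):
df = n - 1 = 49
t* = 2.405 for 98% confidence

Margin of error = t* · s/√n = 2.405 · 23.18/√50 = 7.88

CI: (437.12, 452.88)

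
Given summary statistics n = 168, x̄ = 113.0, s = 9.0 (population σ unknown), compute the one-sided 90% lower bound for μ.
μ ≥ 112.11

Lower bound (one-sided):
t* = 1.287 (one-sided for 90%)
Lower bound = x̄ - t* · s/√n = 113.0 - 1.287 · 9.0/√168 = 112.11

We are 90% confident that μ ≥ 112.11.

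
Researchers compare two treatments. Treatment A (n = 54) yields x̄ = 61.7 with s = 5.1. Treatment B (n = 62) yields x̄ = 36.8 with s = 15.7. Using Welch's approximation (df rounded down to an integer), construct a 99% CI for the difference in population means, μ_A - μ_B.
(19.32, 30.48)

Difference: x̄₁ - x̄₂ = 24.90
SE = √(s₁²/n₁ + s₂²/n₂) = √(5.1²/54 + 15.7²/62) = 2.1112
df = 75.40 → 75 (Welch–Satterthwaite, rounded down)
t* = 2.643

CI: 24.90 ± 2.643 · 2.1112 = 24.90 ± 5.58 = (19.32, 30.48)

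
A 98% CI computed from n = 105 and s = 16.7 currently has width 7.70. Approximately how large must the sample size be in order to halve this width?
n ≈ 420

CI width ∝ 1/√n
To reduce width by factor 2, need √n to grow by 2 → need 2² = 4 times as many samples.

Current: n = 105, width = 7.70
New: n = 420, width ≈ 3.81

Width reduced by factor of 7.70/3.81 = 2.02.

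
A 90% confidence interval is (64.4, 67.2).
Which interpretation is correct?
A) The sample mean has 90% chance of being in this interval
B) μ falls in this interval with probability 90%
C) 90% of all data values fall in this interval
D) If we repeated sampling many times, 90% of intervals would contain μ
D

A) Wrong — x̄ is observed and sits in the interval by construction.
B) Wrong — μ is fixed; the randomness lives in the interval, not in μ.
C) Wrong — a CI is about the parameter μ, not individual data values.
D) Correct — this is the frequentist long-run coverage interpretation.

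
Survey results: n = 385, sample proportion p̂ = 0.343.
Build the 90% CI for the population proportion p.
(0.303, 0.383)

Proportion CI:
SE = √(p̂(1-p̂)/n) = √(0.343 · 0.657 / 385) = 0.02419

z* = 1.645
Margin = z* · SE = 1.645 · 0.02419 = 0.0398

CI: 0.343 ± 0.0398 = (0.303, 0.383)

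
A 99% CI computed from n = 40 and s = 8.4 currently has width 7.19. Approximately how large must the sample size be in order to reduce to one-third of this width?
n ≈ 360

CI width ∝ 1/√n
To reduce width by factor 3, need √n to grow by 3 → need 3² = 9 times as many samples.

Current: n = 40, width = 7.19
New: n = 360, width ≈ 2.29

Width reduced by factor of 7.19/2.29 = 3.14.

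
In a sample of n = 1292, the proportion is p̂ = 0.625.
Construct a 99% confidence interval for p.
(0.590, 0.660)

Proportion CI:
SE = √(p̂(1-p̂)/n) = √(0.625 · 0.375 / 1292) = 0.01347

z* = 2.576
Margin = z* · SE = 2.576 · 0.01347 = 0.0347

CI: 0.625 ± 0.0347 = (0.590, 0.660)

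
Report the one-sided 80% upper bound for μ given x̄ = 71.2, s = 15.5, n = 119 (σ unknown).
μ ≤ 72.40

Upper bound (one-sided):
t* = 0.845 (one-sided for 80%)
Upper bound = x̄ + t* · s/√n = 71.2 + 0.845 · 15.5/√119 = 72.40

We are 80% confident that μ ≤ 72.40.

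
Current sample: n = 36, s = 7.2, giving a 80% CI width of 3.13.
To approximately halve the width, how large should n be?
n ≈ 144

CI width ∝ 1/√n
To reduce width by factor 2, need √n to grow by 2 → need 2² = 4 times as many samples.

Current: n = 36, width = 3.13
New: n = 144, width ≈ 1.54

Width reduced by factor of 3.13/1.54 = 2.03.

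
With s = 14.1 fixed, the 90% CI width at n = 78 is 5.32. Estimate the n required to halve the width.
n ≈ 312

CI width ∝ 1/√n
To reduce width by factor 2, need √n to grow by 2 → need 2² = 4 times as many samples.

Current: n = 78, width = 5.32
New: n = 312, width ≈ 2.63

Width reduced by factor of 5.32/2.63 = 2.02.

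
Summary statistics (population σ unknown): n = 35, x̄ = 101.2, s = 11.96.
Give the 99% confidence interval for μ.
(95.69, 106.71)

t-interval (σ unknown):
df = n - 1 = 34
t* = 2.728 for 99% confidence

Margin of error = t* · s/√n = 2.728 · 11.96/√35 = 5.51

CI: (95.69, 106.71)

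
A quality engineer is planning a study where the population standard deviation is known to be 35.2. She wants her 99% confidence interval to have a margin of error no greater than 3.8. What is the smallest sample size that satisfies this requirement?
n ≥ 570

For margin E ≤ 3.8:
n ≥ (z* · σ / E)²
n ≥ (2.576 · 35.2 / 3.8)²
n ≥ 569.39

Minimum n = 570 (rounding up)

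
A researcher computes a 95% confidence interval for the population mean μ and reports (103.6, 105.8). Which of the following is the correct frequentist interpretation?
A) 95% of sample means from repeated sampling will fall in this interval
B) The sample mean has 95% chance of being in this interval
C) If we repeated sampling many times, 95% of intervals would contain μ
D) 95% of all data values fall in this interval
C

A) Wrong — coverage applies to intervals containing μ, not to future x̄ values.
B) Wrong — x̄ is observed and sits in the interval by construction.
C) Correct — this is the frequentist long-run coverage interpretation.
D) Wrong — a CI is about the parameter μ, not individual data values.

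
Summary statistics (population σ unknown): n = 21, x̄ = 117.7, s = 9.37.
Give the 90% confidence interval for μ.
(114.17, 121.23)

t-interval (σ unknown):
df = n - 1 = 20
t* = 1.725 for 90% confidence

Margin of error = t* · s/√n = 1.725 · 9.37/√21 = 3.53

CI: (114.17, 121.23)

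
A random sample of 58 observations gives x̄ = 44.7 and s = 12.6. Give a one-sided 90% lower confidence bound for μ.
μ ≥ 42.55

Lower bound (one-sided):
t* = 1.297 (one-sided for 90%)
Lower bound = x̄ - t* · s/√n = 44.7 - 1.297 · 12.6/√58 = 42.55

We are 90% confident that μ ≥ 42.55.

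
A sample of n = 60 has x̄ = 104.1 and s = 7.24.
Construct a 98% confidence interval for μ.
(101.87, 106.33)

t-interval (σ unknown):
df = n - 1 = 59
t* = 2.391 for 98% confidence

Margin of error = t* · s/√n = 2.391 · 7.24/√60 = 2.23

CI: (101.87, 106.33)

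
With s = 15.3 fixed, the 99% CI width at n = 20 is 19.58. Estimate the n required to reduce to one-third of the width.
n ≈ 180

CI width ∝ 1/√n
To reduce width by factor 3, need √n to grow by 3 → need 3² = 9 times as many samples.

Current: n = 20, width = 19.58
New: n = 180, width ≈ 5.94

Width reduced by factor of 19.58/5.94 = 3.30.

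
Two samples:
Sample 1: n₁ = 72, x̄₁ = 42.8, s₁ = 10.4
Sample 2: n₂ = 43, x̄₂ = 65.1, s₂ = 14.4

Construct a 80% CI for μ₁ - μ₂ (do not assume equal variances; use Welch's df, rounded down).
(-25.55, -19.05)

Difference: x̄₁ - x̄₂ = -22.30
SE = √(s₁²/n₁ + s₂²/n₂) = √(10.4²/72 + 14.4²/43) = 2.5149
df = 68.32 → 68 (Welch–Satterthwaite, rounded down)
t* = 1.294

CI: -22.30 ± 1.294 · 2.5149 = -22.30 ± 3.25 = (-25.55, -19.05)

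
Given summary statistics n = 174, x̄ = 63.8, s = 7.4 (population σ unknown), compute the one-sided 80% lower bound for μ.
μ ≥ 63.33

Lower bound (one-sided):
t* = 0.844 (one-sided for 80%)
Lower bound = x̄ - t* · s/√n = 63.8 - 0.844 · 7.4/√174 = 63.33

We are 80% confident that μ ≥ 63.33.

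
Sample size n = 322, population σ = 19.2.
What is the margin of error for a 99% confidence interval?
Margin of error = 2.76

Margin of error = z* · σ/√n
= 2.576 · 19.2/√322
= 2.576 · 19.2/17.9444
= 2.76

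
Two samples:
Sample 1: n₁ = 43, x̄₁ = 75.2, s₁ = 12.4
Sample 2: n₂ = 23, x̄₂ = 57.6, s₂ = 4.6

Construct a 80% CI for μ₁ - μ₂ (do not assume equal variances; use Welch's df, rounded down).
(14.85, 20.35)

Difference: x̄₁ - x̄₂ = 17.60
SE = √(s₁²/n₁ + s₂²/n₂) = √(12.4²/43 + 4.6²/23) = 2.1203
df = 58.94 → 58 (Welch–Satterthwaite, rounded down)
t* = 1.296

CI: 17.60 ± 1.296 · 2.1203 = 17.60 ± 2.75 = (14.85, 20.35)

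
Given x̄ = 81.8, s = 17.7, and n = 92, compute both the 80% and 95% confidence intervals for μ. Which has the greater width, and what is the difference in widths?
95% CI is wider by 2.57

df = 91
80% CI: t* = 1.291, (79.42, 84.18), width = 2 · t* · s/√n = 4.76
95% CI: t* = 1.986, (78.14, 85.46), width = 2 · t* · s/√n = 7.33

The 95% CI is wider by 7.33 - 4.76 = 2.57.
Higher confidence requires a wider interval.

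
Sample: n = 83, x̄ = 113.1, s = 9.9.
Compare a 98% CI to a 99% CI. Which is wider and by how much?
99% CI is wider by 0.57

df = 82
98% CI: t* = 2.373, (110.52, 115.68), width = 2 · t* · s/√n = 5.16
99% CI: t* = 2.637, (110.23, 115.97), width = 2 · t* · s/√n = 5.73

The 99% CI is wider by 5.73 - 5.16 = 0.57.
Higher confidence requires a wider interval.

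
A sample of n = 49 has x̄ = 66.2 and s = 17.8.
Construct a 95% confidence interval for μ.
(61.09, 71.31)

t-interval (σ unknown):
df = n - 1 = 48
t* = 2.011 for 95% confidence

Margin of error = t* · s/√n = 2.011 · 17.8/√49 = 5.11

CI: (61.09, 71.31)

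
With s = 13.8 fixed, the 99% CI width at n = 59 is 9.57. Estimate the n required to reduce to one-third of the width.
n ≈ 531

CI width ∝ 1/√n
To reduce width by factor 3, need √n to grow by 3 → need 3² = 9 times as many samples.

Current: n = 59, width = 9.57
New: n = 531, width ≈ 3.10

Width reduced by factor of 9.57/3.10 = 3.09.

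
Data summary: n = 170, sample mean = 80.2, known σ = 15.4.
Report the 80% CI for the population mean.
(78.69, 81.71)

z-interval (σ known):
z* = 1.282 for 80% confidence

Margin of error = z* · σ/√n = 1.282 · 15.4/√170 = 1.51

CI: (80.2 - 1.51, 80.2 + 1.51) = (78.69, 81.71)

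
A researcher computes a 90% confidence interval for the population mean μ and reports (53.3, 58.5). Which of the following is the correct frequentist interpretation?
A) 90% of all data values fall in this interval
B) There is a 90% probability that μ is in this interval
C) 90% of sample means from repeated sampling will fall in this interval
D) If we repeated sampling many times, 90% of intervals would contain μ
D

A) Wrong — a CI is about the parameter μ, not individual data values.
B) Wrong — μ is fixed; the randomness lives in the interval, not in μ.
C) Wrong — coverage applies to intervals containing μ, not to future x̄ values.
D) Correct — this is the frequentist long-run coverage interpretation.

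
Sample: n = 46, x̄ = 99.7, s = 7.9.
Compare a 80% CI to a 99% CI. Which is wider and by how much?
99% CI is wider by 3.24

df = 45
80% CI: t* = 1.301, (98.18, 101.22), width = 2 · t* · s/√n = 3.03
99% CI: t* = 2.690, (96.57, 102.83), width = 2 · t* · s/√n = 6.27

The 99% CI is wider by 6.27 - 3.03 = 3.24.
Higher confidence requires a wider interval.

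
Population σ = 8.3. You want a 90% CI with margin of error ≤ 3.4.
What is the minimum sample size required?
n ≥ 17

For margin E ≤ 3.4:
n ≥ (z* · σ / E)²
n ≥ (1.645 · 8.3 / 3.4)²
n ≥ 16.13

Minimum n = 17 (rounding up)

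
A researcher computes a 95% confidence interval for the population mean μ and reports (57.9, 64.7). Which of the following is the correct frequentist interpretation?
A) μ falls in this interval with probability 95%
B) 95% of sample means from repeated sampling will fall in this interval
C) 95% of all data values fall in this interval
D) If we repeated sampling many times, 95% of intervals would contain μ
D

A) Wrong — μ is fixed; the randomness lives in the interval, not in μ.
B) Wrong — coverage applies to intervals containing μ, not to future x̄ values.
C) Wrong — a CI is about the parameter μ, not individual data values.
D) Correct — this is the frequentist long-run coverage interpretation.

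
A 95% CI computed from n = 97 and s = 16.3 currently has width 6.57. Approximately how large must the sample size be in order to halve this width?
n ≈ 388

CI width ∝ 1/√n
To reduce width by factor 2, need √n to grow by 2 → need 2² = 4 times as many samples.

Current: n = 97, width = 6.57
New: n = 388, width ≈ 3.25

Width reduced by factor of 6.57/3.25 = 2.02.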